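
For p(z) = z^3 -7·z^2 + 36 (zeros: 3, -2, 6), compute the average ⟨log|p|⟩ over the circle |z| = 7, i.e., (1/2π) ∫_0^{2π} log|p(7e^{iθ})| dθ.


Zeros: -2, 3, 6; r = 7.
Inside |z| < r: -2, 3, 6. Outside (|z| ≥ r): ∅.
p(0) = 36, so log|p(0)| = log(36) = 3.5835.
Apply Jensen: I(r) = log|p(0)| + Σ_k log(r/|z_k|), summed over zeros inside |z| < r.
  log(r/|z_k|) for z_k = 3: log(7/3) = 0.8473
  log(r/|z_k|) for z_k = -2: log(7/2) = 1.2528
  log(r/|z_k|) for z_k = 6: log(7/6) = 0.1542
Sum over inside zeros: 2.2542.
I(r) = log|p(0)| + (inside sum) = 3.5835 + 2.2542 = 5.8377.
Closed form (all zeros inside, monic): I(r) = n·log(r) = 3·log(7) = 5.8377. ✓

I(r) ≈ 5.8377.


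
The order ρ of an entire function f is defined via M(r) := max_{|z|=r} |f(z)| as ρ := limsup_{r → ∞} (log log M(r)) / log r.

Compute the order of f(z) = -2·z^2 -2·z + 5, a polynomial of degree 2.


|f(z)| ≤ Σ|c_k|·r^k = O(r^2) as r → ∞. Polynomial growth is O(e^{r^ε}) for every ε > 0 (since r^2/e^{r^ε} → 0), so ρ ≤ ε for all ε > 0, i.e. ρ = 0. Every nonconstant polynomial has order 0.
Therefore ρ = 0.

Order ρ = 0.


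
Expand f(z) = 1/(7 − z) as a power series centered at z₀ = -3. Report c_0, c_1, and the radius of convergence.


Let w = z − z₀, so z = z₀ + w.
Then 7 − z = 7 − (z₀ + w) = (7 − z₀) − w = 10 − w.
f(z) = 1/(10 − w) = (1/(10)) · 1/(1 − w/(10)) = Σ_{n≥0} w^n / (10)^(n+1).
So c_n = 1/(10)^(n+1):
  c_0 = 1/(10)^1 = 1/10.
  c_1 = 1/(10)^2 = 1/100.
The series is valid for |w/d| < 1, i.e. |z − z₀| < |d|.
Radius of convergence: R = |7 − z₀| = |10| = 10 (distance from z₀ to the singularity z = 7).

c_0 = 1/10, c_1 = 1/100; R = 10.


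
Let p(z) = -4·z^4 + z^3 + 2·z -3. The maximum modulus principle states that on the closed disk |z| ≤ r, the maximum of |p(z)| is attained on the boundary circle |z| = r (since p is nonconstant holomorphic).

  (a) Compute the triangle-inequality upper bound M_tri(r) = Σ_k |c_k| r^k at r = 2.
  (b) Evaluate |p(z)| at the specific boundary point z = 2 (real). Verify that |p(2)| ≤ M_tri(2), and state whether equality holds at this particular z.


Coefficients: c_0 = -3, c_1 = 2, c_2 = 0, c_3 = 1, c_4 = -4. Radius r = 2.
Part (a). Triangle bound: M_tri(r) = Σ_k |c_k| r^k
  = |-3|·2^0 + |2|·2^1 + |0|·2^2 + |1|·2^3 + |-4|·2^4
  = 3 + 4 + 0 + 8 + 64 = 79.
This bounds M(r) := max_{|z|=r} |p(z)| from above; equality holds iff all terms c_k z^k can be made to align in phase at a single z on |z|=r.
Part (b). At z = 2 (real, on the circle |z| = r):
  p(2) = (-3)·2^0 + (2)·2^1 + (0)·2^2 + (1)·2^3 + (-4)·2^4 = -55.
  |p(2)| = 55.
Check: |p(2)| = 55 ≤ 79 = M_tri(2). ✓ Equality does not hold at z = 2 (the coefficients have mixed signs, so the terms do not all align in phase there).

M_tri(2) = 79; |p(2)| = 55; equality at z=2: no.


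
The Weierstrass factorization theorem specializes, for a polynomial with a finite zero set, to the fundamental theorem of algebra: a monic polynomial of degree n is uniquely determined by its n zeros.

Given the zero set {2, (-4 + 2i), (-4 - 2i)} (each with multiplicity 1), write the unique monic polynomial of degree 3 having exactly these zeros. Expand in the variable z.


The polynomial is p(z) = ∏_{α ∈ S} (z − α), where S = {2, (-4 + 2i), (-4 - 2i)}.
Expanding the product yields: p(z) = z^3 + 6·z^2 + 4·z -40.
Note conjugate pairs combine to real quadratics: (z − (-4+2i))(z − (-4−2i)) = z² + 8z + 20.
The resulting polynomial has degree 3 and real coefficients as required.

p(z) = z^3 + 6·z^2 + 4·z -40.


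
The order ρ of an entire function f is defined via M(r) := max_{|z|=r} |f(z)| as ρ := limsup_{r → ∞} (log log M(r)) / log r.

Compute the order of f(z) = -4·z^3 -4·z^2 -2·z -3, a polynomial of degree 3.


|f(z)| ≤ Σ|c_k|·r^k = O(r^3) as r → ∞. Polynomial growth is O(e^{r^ε}) for every ε > 0 (since r^3/e^{r^ε} → 0), so ρ ≤ ε for all ε > 0, i.e. ρ = 0. Every nonconstant polynomial has order 0.
Therefore ρ = 0.

Order ρ = 0.


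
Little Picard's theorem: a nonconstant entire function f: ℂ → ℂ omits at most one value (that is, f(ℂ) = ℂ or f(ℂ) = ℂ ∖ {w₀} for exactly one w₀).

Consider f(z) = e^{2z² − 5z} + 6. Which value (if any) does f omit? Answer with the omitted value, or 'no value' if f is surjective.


Little Picard bounds the complement of f(ℂ) to at most one point.
The exponent g(z) = 2z² − 5z is a nonconstant polynomial, hence surjective onto ℂ. So e^{g(z)} takes every value in {e^w : w ∈ ℂ} = ℂ ∖ {0}. Adding 6 shifts the range to ℂ ∖ {6}. f omits exactly 6.

Omitted value: 6.


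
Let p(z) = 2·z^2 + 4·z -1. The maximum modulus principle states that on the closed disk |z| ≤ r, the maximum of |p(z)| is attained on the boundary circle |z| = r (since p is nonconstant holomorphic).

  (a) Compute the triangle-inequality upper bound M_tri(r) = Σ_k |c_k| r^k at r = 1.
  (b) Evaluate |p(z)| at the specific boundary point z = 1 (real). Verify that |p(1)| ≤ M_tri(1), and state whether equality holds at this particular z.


Coefficients: c_0 = -1, c_1 = 4, c_2 = 2. Radius r = 1.
Part (a). Triangle bound: M_tri(r) = Σ_k |c_k| r^k
  = |-1|·1^0 + |4|·1^1 + |2|·1^2
  = 1 + 4 + 2 = 7.
This bounds M(r) := max_{|z|=r} |p(z)| from above; equality holds iff all terms c_k z^k can be made to align in phase at a single z on |z|=r.
Part (b). At z = 1 (real, on the circle |z| = r):
  p(1) = (-1)·1^0 + (4)·1^1 + (2)·1^2 = 5.
  |p(1)| = 5.
Check: |p(1)| = 5 ≤ 7 = M_tri(1). ✓ Equality does not hold at z = 1 (the coefficients have mixed signs, so the terms do not all align in phase there).

M_tri(1) = 7; |p(1)| = 5; equality at z=1: no.


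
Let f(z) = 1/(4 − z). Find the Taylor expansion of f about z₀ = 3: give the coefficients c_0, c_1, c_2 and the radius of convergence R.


Let w = z − z₀, so z = z₀ + w.
Then 4 − z = 4 − (z₀ + w) = (4 − z₀) − w = 1 − w.
f(z) = 1/(1 − w) = (1/(1)) · 1/(1 − w/(1)) = Σ_{n≥0} w^n / (1)^(n+1).
So c_n = 1/(1)^(n+1):
  c_0 = 1/(1)^1 = 1.
  c_1 = 1/(1)^2 = 1.
  c_2 = 1/(1)^3 = 1.
The series is valid for |w/d| < 1, i.e. |z − z₀| < |d|.
Radius of convergence: R = |4 − z₀| = |1| = 1 (distance from z₀ to the singularity z = 4).

c_0 = 1, c_1 = 1, c_2 = 1; R = 1.


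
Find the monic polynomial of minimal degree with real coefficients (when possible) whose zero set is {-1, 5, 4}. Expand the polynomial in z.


The polynomial is p(z) = ∏_{α ∈ S} (z − α), where S = {-1, 5, 4}.
Expanding the product yields: p(z) = z^3 -8·z^2 + 11·z + 20.
The resulting polynomial has degree 3 and real coefficients as required.

p(z) = z^3 -8·z^2 + 11·z + 20.


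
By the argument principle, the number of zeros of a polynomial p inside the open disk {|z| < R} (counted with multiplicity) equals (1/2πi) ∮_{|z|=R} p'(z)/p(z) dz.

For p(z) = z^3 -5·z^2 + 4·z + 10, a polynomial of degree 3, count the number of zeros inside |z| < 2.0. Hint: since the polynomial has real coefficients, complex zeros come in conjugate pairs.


The zeros of p are: -1, (3 + 1i), (3 - 1i).
Their magnitudes are: 1, 3.162, 3.162.
Zeros with |z| < R = 2.0: -1.
Count = 1.
By the argument principle, (1/2πi) ∮_{|z|=R} p'(z)/p(z) dz equals exactly this count.

Number of zeros inside |z| < 2.0: 1.


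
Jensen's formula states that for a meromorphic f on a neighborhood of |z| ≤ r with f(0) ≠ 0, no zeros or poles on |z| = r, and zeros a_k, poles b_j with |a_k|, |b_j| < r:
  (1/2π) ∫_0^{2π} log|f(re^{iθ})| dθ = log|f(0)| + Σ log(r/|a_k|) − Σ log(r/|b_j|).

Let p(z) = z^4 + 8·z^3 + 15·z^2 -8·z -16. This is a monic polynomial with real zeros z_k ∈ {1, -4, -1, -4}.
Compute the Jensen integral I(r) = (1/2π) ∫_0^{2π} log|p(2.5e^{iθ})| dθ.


Zeros: -4, -4, -1, 1; r = 2.5.
Inside |z| < r: -1, 1. Outside (|z| ≥ r): -4, -4.
p(0) = -16, so log|p(0)| = log(16) = 2.7726.
Apply Jensen: I(r) = log|p(0)| + Σ_k log(r/|z_k|), summed over zeros inside |z| < r.
  log(r/|z_k|) for z_k = 1: log(2.5/1) = 0.9163
  log(r/|z_k|) for z_k = -1: log(2.5/1) = 0.9163
  Outside zeros (-4, -4) contribute nothing to the Jensen sum.
Sum over inside zeros: 1.8326.
I(r) = log|p(0)| + (inside sum) = 2.7726 + 1.8326 = 4.6052.
Note: since some zeros are outside |z| ≤ r, the simplified n·log(r) form does NOT apply — only the inside zeros contribute.

I(r) ≈ 4.6052.


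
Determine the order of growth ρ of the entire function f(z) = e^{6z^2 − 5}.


|e^{6z^2 − 5}| = e^{Re(6·z^2) + -5} ≤ e^{6|z|^2 + -5} = e^{6r^2 + -5} on |z| = r, so ρ ≤ 2. Choosing z on |z|=r so that 6·z^2 is real positive (always possible by picking arg z appropriately) gives |f(z)| = e^{6r^2 + -5}, matching the bound. The additive constant -5 does not affect log log M(r) ~ 2·log r. Hence ρ = 2.
Therefore ρ = 2.

Order ρ = 2.


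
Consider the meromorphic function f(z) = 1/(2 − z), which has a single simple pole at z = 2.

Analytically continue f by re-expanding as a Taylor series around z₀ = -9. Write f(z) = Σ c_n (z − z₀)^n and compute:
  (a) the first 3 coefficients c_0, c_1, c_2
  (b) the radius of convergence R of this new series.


Let w = z − z₀, so z = z₀ + w.
Then 2 − z = 2 − (z₀ + w) = (2 − z₀) − w = 11 − w.
f(z) = 1/(11 − w) = (1/(11)) · 1/(1 − w/(11)) = Σ_{n≥0} w^n / (11)^(n+1).
So c_n = 1/(11)^(n+1):
  c_0 = 1/(11)^1 = 1/11.
  c_1 = 1/(11)^2 = 1/121.
  c_2 = 1/(11)^3 = 1/1331.
The series is valid for |w/d| < 1, i.e. |z − z₀| < |d|.
Radius of convergence: R = |2 − z₀| = |11| = 11 (distance from z₀ to the singularity z = 2).

c_0 = 1/11, c_1 = 1/121, c_2 = 1/1331; R = 11.


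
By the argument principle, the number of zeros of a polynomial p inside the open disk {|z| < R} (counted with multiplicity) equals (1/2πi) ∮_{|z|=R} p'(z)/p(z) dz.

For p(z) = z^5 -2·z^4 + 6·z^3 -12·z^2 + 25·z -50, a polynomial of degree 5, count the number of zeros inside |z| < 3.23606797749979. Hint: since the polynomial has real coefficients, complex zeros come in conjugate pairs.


The zeros of p are: 2, (-1 + 2i), (-1 - 2i), (1 + 2i), (1 - 2i).
Their magnitudes are: 2, 2.236, 2.236, 2.236, 2.236.
Zeros with |z| < R = 3.23606797749979: 2, (-1 + 2i), (-1 - 2i), (1 + 2i), (1 - 2i).
Count = 5.
By the argument principle, (1/2πi) ∮_{|z|=R} p'(z)/p(z) dz equals exactly this count.

Number of zeros inside |z| < 3.23606797749979: 5.


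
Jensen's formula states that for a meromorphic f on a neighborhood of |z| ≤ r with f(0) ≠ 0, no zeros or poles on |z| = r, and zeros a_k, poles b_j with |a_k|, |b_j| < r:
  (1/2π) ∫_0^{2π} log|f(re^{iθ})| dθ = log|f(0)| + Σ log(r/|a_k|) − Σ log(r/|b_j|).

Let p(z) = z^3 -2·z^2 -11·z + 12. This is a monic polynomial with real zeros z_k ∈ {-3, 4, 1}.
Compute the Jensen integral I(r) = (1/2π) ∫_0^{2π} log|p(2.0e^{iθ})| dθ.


Zeros: -3, 1, 4; r = 2.0.
Inside |z| < r: 1. Outside (|z| ≥ r): -3, 4.
p(0) = 12, so log|p(0)| = log(12) = 2.4849.
Apply Jensen: I(r) = log|p(0)| + Σ_k log(r/|z_k|), summed over zeros inside |z| < r.
  log(r/|z_k|) for z_k = 1: log(2.0/1) = 0.6931
  Outside zeros (-3, 4) contribute nothing to the Jensen sum.
Sum over inside zeros: 0.6931.
I(r) = log|p(0)| + (inside sum) = 2.4849 + 0.6931 = 3.1781.
Note: since some zeros are outside |z| ≤ r, the simplified n·log(r) form does NOT apply — only the inside zeros contribute.

I(r) ≈ 3.1781.


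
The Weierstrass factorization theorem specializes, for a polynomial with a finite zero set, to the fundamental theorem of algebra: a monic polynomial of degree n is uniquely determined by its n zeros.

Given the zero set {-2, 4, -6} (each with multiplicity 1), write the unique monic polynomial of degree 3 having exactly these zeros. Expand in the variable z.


The polynomial is p(z) = ∏_{α ∈ S} (z − α), where S = {-2, 4, -6}.
Expanding the product yields: p(z) = z^3 + 4·z^2 -20·z -48.
The resulting polynomial has degree 3 and real coefficients as required.

p(z) = z^3 + 4·z^2 -20·z -48.


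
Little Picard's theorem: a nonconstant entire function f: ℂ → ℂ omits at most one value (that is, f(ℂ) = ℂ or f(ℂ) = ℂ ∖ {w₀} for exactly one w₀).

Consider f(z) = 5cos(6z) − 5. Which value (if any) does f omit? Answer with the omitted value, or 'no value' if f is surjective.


Little Picard bounds the complement of f(ℂ) to at most one point.
cos is entire and surjective onto ℂ: for every w ∈ ℂ, cos(ζ) = w has a solution ζ ∈ ℂ (e.g., via the complex inverse arccos). With ζ = 6z this gives z = ζ/(6). Then 5·cos(6z) takes every value in 5·ℂ = ℂ, and adding -5 is a bijection of ℂ. So f is surjective and omits no value. (Note: only on the real line is cos bounded by [−1, 1].)

Omitted value: no value.


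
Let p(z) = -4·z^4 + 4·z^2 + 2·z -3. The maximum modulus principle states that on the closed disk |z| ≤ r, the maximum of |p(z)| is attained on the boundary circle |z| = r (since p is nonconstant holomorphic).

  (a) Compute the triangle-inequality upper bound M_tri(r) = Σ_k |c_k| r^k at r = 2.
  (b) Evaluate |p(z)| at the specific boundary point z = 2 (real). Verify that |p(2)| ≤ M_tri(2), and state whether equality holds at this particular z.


Coefficients: c_0 = -3, c_1 = 2, c_2 = 4, c_3 = 0, c_4 = -4. Radius r = 2.
Part (a). Triangle bound: M_tri(r) = Σ_k |c_k| r^k
  = |-3|·2^0 + |2|·2^1 + |4|·2^2 + |0|·2^3 + |-4|·2^4
  = 3 + 4 + 16 + 0 + 64 = 87.
This bounds M(r) := max_{|z|=r} |p(z)| from above; equality holds iff all terms c_k z^k can be made to align in phase at a single z on |z|=r.
Part (b). At z = 2 (real, on the circle |z| = r):
  p(2) = (-3)·2^0 + (2)·2^1 + (4)·2^2 + (0)·2^3 + (-4)·2^4 = -47.
  |p(2)| = 47.
Check: |p(2)| = 47 ≤ 87 = M_tri(2). ✓ Equality does not hold at z = 2 (the coefficients have mixed signs, so the terms do not all align in phase there).

M_tri(2) = 87; |p(2)| = 47; equality at z=2: no.


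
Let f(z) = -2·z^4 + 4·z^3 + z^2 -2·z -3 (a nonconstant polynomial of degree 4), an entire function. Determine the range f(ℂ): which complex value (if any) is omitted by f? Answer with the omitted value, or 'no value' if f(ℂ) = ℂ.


Little Picard bounds the complement of f(ℂ) to at most one point.
For every w ∈ ℂ, the equation p(z) − w = 0 is a nonconstant polynomial in z and hence has at least one root by the fundamental theorem of algebra. So p is surjective onto ℂ, omitting no value.

Omitted value: no value.


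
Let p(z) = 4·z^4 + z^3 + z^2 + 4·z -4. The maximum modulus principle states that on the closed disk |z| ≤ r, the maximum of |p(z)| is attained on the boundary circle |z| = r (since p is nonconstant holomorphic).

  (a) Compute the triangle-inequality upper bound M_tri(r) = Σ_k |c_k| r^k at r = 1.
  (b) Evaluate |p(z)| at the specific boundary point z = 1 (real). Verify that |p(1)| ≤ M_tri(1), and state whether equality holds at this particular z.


Coefficients: c_0 = -4, c_1 = 4, c_2 = 1, c_3 = 1, c_4 = 4. Radius r = 1.
Part (a). Triangle bound: M_tri(r) = Σ_k |c_k| r^k
  = |-4|·1^0 + |4|·1^1 + |1|·1^2 + |1|·1^3 + |4|·1^4
  = 4 + 4 + 1 + 1 + 4 = 14.
This bounds M(r) := max_{|z|=r} |p(z)| from above; equality holds iff all terms c_k z^k can be made to align in phase at a single z on |z|=r.
Part (b). At z = 1 (real, on the circle |z| = r):
  p(1) = (-4)·1^0 + (4)·1^1 + (1)·1^2 + (1)·1^3 + (4)·1^4 = 6.
  |p(1)| = 6.
Check: |p(1)| = 6 ≤ 14 = M_tri(1). ✓ Equality does not hold at z = 1 (the coefficients have mixed signs, so the terms do not all align in phase there).

M_tri(1) = 14; |p(1)| = 6; equality at z=1: no.


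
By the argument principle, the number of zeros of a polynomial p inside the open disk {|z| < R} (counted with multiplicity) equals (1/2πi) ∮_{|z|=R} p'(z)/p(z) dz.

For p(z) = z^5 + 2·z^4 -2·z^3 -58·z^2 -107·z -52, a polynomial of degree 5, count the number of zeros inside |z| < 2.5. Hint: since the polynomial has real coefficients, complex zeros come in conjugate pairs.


The zeros of p are: 4, -1, (-2 + 3i), (-2 - 3i), -1.
Their magnitudes are: 4, 1, 3.606, 3.606, 1.
Zeros with |z| < R = 2.5: -1, -1.
Count = 2.
By the argument principle, (1/2πi) ∮_{|z|=R} p'(z)/p(z) dz equals exactly this count.

Number of zeros inside |z| < 2.5: 2.


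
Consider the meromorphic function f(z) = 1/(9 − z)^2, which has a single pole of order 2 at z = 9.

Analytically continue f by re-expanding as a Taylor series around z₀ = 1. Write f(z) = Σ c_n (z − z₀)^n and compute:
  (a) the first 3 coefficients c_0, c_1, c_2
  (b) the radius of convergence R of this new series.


Let w = z − z₀, so z = z₀ + w.
Then 9 − z = 9 − (z₀ + w) = (9 − z₀) − w = 8 − w.
f(z) = 1/(8 − w)^2 = (1/(8)^2) · (1 − w/(8))^{−2}.
By the binomial series (1−u)^{−2} = Σ_{n≥0} C(n+1, 1) u^n for |u|<1, with u = w/(8):
  c_n = C(n+1, 1) / (8)^(n+2).
  c_0 = 1/(8)^2 = 1/64.
  c_1 = 2/(8)^3 = 1/256.
  c_2 = 3/(8)^4 = 3/4096.
The series is valid for |w/d| < 1, i.e. |z − z₀| < |d|.
Radius of convergence: R = |9 − z₀| = |8| = 8 (distance from z₀ to the singularity z = 9).

c_0 = 1/64, c_1 = 1/256, c_2 = 3/4096; R = 8.


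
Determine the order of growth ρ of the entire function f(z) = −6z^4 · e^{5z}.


M(r) = max_{|z|=r} |-6|·|z|^4·|e^{5z}| = 6·r^4 · e^{5r^1} (the factors attain their maxima compatibly on |z|=r). Then log M(r) = log 6 + 4·log r + 5r^1, dominated by the last term, so log log M(r) ~ 1·log r. The polynomial factor -6z^4 contributes only a log r term and does not affect the order. ρ = 1.
Therefore ρ = 1.

Order ρ = 1.


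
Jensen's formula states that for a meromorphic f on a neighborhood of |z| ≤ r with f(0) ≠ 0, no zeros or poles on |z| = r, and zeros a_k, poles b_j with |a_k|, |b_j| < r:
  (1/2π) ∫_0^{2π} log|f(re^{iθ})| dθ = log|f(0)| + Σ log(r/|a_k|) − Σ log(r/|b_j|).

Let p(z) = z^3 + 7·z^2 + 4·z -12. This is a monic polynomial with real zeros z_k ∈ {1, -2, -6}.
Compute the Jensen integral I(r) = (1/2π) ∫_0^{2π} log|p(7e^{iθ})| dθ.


Zeros: -6, -2, 1; r = 7.
Inside |z| < r: -6, -2, 1. Outside (|z| ≥ r): ∅.
p(0) = -12, so log|p(0)| = log(12) = 2.4849.
Apply Jensen: I(r) = log|p(0)| + Σ_k log(r/|z_k|), summed over zeros inside |z| < r.
  log(r/|z_k|) for z_k = 1: log(7/1) = 1.9459
  log(r/|z_k|) for z_k = -2: log(7/2) = 1.2528
  log(r/|z_k|) for z_k = -6: log(7/6) = 0.1542
Sum over inside zeros: 3.3528.
I(r) = log|p(0)| + (inside sum) = 2.4849 + 3.3528 = 5.8377.
Closed form (all zeros inside, monic): I(r) = n·log(r) = 3·log(7) = 5.8377. ✓

I(r) ≈ 5.8377.


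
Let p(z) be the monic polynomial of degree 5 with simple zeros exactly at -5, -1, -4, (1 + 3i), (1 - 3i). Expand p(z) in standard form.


The polynomial is p(z) = ∏_{α ∈ S} (z − α), where S = {-5, -1, -4, (1 + 3i), (1 - 3i)}.
Expanding the product yields: p(z) = z^5 + 8·z^4 + 19·z^3 + 62·z^2 + 250·z + 200.
Note conjugate pairs combine to real quadratics: (z − (1+3i))(z − (1−3i)) = z² − 2z + 10.
The resulting polynomial has degree 5 and real coefficients as required.

p(z) = z^5 + 8·z^4 + 19·z^3 + 62·z^2 + 250·z + 200.


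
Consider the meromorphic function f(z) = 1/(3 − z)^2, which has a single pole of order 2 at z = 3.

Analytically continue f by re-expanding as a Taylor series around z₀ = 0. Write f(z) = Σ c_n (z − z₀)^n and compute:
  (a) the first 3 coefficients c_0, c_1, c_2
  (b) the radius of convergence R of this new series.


Let w = z − z₀, so z = z₀ + w.
Then 3 − z = 3 − (z₀ + w) = (3 − z₀) − w = 3 − w.
f(z) = 1/(3 − w)^2 = (1/(3)^2) · (1 − w/(3))^{−2}.
By the binomial series (1−u)^{−2} = Σ_{n≥0} C(n+1, 1) u^n for |u|<1, with u = w/(3):
  c_n = C(n+1, 1) / (3)^(n+2).
  c_0 = 1/(3)^2 = 1/9.
  c_1 = 2/(3)^3 = 2/27.
  c_2 = 3/(3)^4 = 1/27.
The series is valid for |w/d| < 1, i.e. |z − z₀| < |d|.
Radius of convergence: R = |3 − z₀| = |3| = 3 (distance from z₀ to the singularity z = 3).

c_0 = 1/9, c_1 = 2/27, c_2 = 1/27; R = 3.


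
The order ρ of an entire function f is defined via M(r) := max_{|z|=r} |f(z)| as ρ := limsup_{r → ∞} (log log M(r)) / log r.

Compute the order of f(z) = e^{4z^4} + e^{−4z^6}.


Each summand is entire of order 4 and 6 respectively (as in the single-exponential case). The order of a sum is at most the max of the orders, so ρ ≤ 6. For the lower bound: on |z|=r choose arg z so that -4z^6 is real positive; then |e^{-4z^6}| = e^{4r^6} while |e^{4z^4}| ≤ e^{4r^4} = o(e^{4r^6}). So |f| ≥ e^{4r^6}(1 − o(1)) and ρ ≥ 6. Hence ρ = max(4, 6) = 6.
Therefore ρ = 6.

Order ρ = 6.


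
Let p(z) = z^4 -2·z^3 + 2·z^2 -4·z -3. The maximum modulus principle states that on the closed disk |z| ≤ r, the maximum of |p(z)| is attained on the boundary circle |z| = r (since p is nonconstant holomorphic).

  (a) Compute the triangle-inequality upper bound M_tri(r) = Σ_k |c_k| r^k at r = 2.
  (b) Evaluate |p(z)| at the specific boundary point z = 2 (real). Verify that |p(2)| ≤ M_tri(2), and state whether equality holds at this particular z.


Coefficients: c_0 = -3, c_1 = -4, c_2 = 2, c_3 = -2, c_4 = 1. Radius r = 2.
Part (a). Triangle bound: M_tri(r) = Σ_k |c_k| r^k
  = |-3|·2^0 + |-4|·2^1 + |2|·2^2 + |-2|·2^3 + |1|·2^4
  = 3 + 8 + 8 + 16 + 16 = 51.
This bounds M(r) := max_{|z|=r} |p(z)| from above; equality holds iff all terms c_k z^k can be made to align in phase at a single z on |z|=r.
Part (b). At z = 2 (real, on the circle |z| = r):
  p(2) = (-3)·2^0 + (-4)·2^1 + (2)·2^2 + (-2)·2^3 + (1)·2^4 = -3.
  |p(2)| = 3.
Check: |p(2)| = 3 ≤ 51 = M_tri(2). ✓ Equality does not hold at z = 2 (the coefficients have mixed signs, so the terms do not all align in phase there).

M_tri(2) = 51; |p(2)| = 3; equality at z=2: no.


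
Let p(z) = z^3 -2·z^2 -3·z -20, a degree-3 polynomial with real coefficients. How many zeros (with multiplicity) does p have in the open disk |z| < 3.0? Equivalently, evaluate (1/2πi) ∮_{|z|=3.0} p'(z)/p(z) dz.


The zeros of p are: 4, (-1 + 2i), (-1 - 2i).
Their magnitudes are: 4, 2.236, 2.236.
Zeros with |z| < R = 3.0: (-1 + 2i), (-1 - 2i).
Count = 2.
By the argument principle, (1/2πi) ∮_{|z|=R} p'(z)/p(z) dz equals exactly this count.

Number of zeros inside |z| < 3.0: 2.


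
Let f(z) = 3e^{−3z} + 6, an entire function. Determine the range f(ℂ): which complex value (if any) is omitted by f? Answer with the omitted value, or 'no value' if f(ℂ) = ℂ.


Little Picard bounds the complement of f(ℂ) to at most one point.
e^{−3z} is never zero on ℂ, so 3·e^{−3z} takes every value in ℂ ∖ {0}. Adding 6 shifts the range to ℂ ∖ {6}. Thus f omits exactly the value 6.

Omitted value: 6.


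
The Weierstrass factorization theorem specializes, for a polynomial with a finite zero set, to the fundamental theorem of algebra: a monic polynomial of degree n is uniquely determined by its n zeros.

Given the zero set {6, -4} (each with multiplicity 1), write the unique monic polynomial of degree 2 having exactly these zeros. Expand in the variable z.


The polynomial is p(z) = ∏_{α ∈ S} (z − α), where S = {6, -4}.
Expanding the product yields: p(z) = z^2 -2·z -24.
The resulting polynomial has degree 2 and real coefficients as required.

p(z) = z^2 -2·z -24.


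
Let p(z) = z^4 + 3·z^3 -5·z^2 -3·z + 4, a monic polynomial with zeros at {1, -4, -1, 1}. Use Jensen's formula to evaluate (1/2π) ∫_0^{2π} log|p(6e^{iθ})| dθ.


Zeros: -4, -1, 1, 1; r = 6.
Inside |z| < r: -4, -1, 1, 1. Outside (|z| ≥ r): ∅.
p(0) = 4, so log|p(0)| = log(4) = 1.3863.
Apply Jensen: I(r) = log|p(0)| + Σ_k log(r/|z_k|), summed over zeros inside |z| < r.
  log(r/|z_k|) for z_k = 1: log(6/1) = 1.7918
  log(r/|z_k|) for z_k = -4: log(6/4) = 0.4055
  log(r/|z_k|) for z_k = -1: log(6/1) = 1.7918
  log(r/|z_k|) for z_k = 1: log(6/1) = 1.7918
Sum over inside zeros: 5.7807.
I(r) = log|p(0)| + (inside sum) = 1.3863 + 5.7807 = 7.1670.
Closed form (all zeros inside, monic): I(r) = n·log(r) = 4·log(6) = 7.1670. ✓

I(r) ≈ 7.1670.


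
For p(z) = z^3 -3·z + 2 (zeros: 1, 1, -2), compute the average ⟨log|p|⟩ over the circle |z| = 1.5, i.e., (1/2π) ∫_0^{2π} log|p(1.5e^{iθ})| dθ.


Zeros: -2, 1, 1; r = 1.5.
Inside |z| < r: 1, 1. Outside (|z| ≥ r): -2.
p(0) = 2, so log|p(0)| = log(2) = 0.6931.
Apply Jensen: I(r) = log|p(0)| + Σ_k log(r/|z_k|), summed over zeros inside |z| < r.
  log(r/|z_k|) for z_k = 1: log(1.5/1) = 0.4055
  log(r/|z_k|) for z_k = 1: log(1.5/1) = 0.4055
  Outside zeros (-2) contribute nothing to the Jensen sum.
Sum over inside zeros: 0.8109.
I(r) = log|p(0)| + (inside sum) = 0.6931 + 0.8109 = 1.5041.
Note: since some zeros are outside |z| ≤ r, the simplified n·log(r) form does NOT apply — only the inside zeros contribute.

I(r) ≈ 1.5041.


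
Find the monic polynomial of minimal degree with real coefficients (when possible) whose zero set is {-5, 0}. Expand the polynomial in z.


The polynomial is p(z) = ∏_{α ∈ S} (z − α), where S = {-5, 0}.
Expanding the product yields: p(z) = z^2 + 5·z.
The resulting polynomial has degree 2 and real coefficients as required.

p(z) = z^2 + 5·z.


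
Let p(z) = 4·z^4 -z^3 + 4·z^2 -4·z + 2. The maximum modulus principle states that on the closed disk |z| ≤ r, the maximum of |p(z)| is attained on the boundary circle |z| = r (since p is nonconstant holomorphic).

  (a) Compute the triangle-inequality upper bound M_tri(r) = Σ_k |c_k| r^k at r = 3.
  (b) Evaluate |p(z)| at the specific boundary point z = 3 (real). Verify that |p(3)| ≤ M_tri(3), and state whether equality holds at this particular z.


Coefficients: c_0 = 2, c_1 = -4, c_2 = 4, c_3 = -1, c_4 = 4. Radius r = 3.
Part (a). Triangle bound: M_tri(r) = Σ_k |c_k| r^k
  = |2|·3^0 + |-4|·3^1 + |4|·3^2 + |-1|·3^3 + |4|·3^4
  = 2 + 12 + 36 + 27 + 324 = 401.
This bounds M(r) := max_{|z|=r} |p(z)| from above; equality holds iff all terms c_k z^k can be made to align in phase at a single z on |z|=r.
Part (b). At z = 3 (real, on the circle |z| = r):
  p(3) = (2)·3^0 + (-4)·3^1 + (4)·3^2 + (-1)·3^3 + (4)·3^4 = 323.
  |p(3)| = 323.
Check: |p(3)| = 323 ≤ 401 = M_tri(3). ✓ Equality does not hold at z = 3 (the coefficients have mixed signs, so the terms do not all align in phase there).

M_tri(3) = 401; |p(3)| = 323; equality at z=3: no.


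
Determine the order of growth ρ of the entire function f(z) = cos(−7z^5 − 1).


Write cos(w) = (e^{iw} ± e^{−iw})/(2 or 2i), so |cos(w)| ≤ e^{|w|}. With w = −7z^5 − 1, |w| ≤ 7r^5 + 1 on |z|=r, giving M(r) ≤ e^{7r^5 + 1} and ρ ≤ 5. For the lower bound, choose z on |z|=r with -7z^5 purely imaginary of modulus 7r^5; then |cos(−7z^5 − 1)| grows like e^{7r^5}/2, so ρ ≥ 5. Hence ρ = 5.
Therefore ρ = 5.

Order ρ = 5.


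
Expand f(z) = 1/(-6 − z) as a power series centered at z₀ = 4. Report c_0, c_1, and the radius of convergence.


Let w = z − z₀, so z = z₀ + w.
Then -6 − z = -6 − (z₀ + w) = (-6 − z₀) − w = -10 − w.
f(z) = 1/(-10 − w) = (1/(-10)) · 1/(1 − w/(-10)) = Σ_{n≥0} w^n / (-10)^(n+1).
So c_n = 1/(-10)^(n+1):
  c_0 = 1/(-10)^1 = -1/10.
  c_1 = 1/(-10)^2 = 1/100.
The series is valid for |w/d| < 1, i.e. |z − z₀| < |d|.
Radius of convergence: R = |-6 − z₀| = |-10| = 10 (distance from z₀ to the singularity z = -6).

c_0 = -1/10, c_1 = 1/100; R = 10.


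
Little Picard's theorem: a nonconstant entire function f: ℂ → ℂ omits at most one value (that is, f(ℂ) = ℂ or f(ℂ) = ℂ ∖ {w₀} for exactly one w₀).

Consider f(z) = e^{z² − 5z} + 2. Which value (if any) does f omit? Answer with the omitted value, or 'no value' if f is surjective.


Little Picard bounds the complement of f(ℂ) to at most one point.
The exponent g(z) = z² − 5z is a nonconstant polynomial, hence surjective onto ℂ. So e^{g(z)} takes every value in {e^w : w ∈ ℂ} = ℂ ∖ {0}. Adding 2 shifts the range to ℂ ∖ {2}. f omits exactly 2.

Omitted value: 2.


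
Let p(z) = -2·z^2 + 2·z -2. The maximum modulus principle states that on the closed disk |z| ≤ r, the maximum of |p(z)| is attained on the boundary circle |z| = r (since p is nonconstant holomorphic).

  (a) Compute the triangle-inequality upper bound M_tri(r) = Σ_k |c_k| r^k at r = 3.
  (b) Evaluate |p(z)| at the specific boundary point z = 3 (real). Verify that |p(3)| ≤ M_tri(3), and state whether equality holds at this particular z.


Coefficients: c_0 = -2, c_1 = 2, c_2 = -2. Radius r = 3.
Part (a). Triangle bound: M_tri(r) = Σ_k |c_k| r^k
  = |-2|·3^0 + |2|·3^1 + |-2|·3^2
  = 2 + 6 + 18 = 26.
This bounds M(r) := max_{|z|=r} |p(z)| from above; equality holds iff all terms c_k z^k can be made to align in phase at a single z on |z|=r.
Part (b). At z = 3 (real, on the circle |z| = r):
  p(3) = (-2)·3^0 + (2)·3^1 + (-2)·3^2 = -14.
  |p(3)| = 14.
Check: |p(3)| = 14 ≤ 26 = M_tri(3). ✓ Equality does not hold at z = 3 (the coefficients have mixed signs, so the terms do not all align in phase there).

M_tri(3) = 26; |p(3)| = 14; equality at z=3: no.


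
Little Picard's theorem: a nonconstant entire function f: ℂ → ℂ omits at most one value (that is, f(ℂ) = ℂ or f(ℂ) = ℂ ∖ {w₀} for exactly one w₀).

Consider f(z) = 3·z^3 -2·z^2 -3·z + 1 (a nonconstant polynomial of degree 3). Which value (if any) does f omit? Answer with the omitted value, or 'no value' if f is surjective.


Little Picard bounds the complement of f(ℂ) to at most one point.
For every w ∈ ℂ, the equation p(z) − w = 0 is a nonconstant polynomial in z and hence has at least one root by the fundamental theorem of algebra. So p is surjective onto ℂ, omitting no value.

Omitted value: no value.


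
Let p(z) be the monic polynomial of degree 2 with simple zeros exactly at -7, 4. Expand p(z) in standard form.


The polynomial is p(z) = ∏_{α ∈ S} (z − α), where S = {-7, 4}.
Expanding the product yields: p(z) = z^2 + 3·z -28.
The resulting polynomial has degree 2 and real coefficients as required.

p(z) = z^2 + 3·z -28.


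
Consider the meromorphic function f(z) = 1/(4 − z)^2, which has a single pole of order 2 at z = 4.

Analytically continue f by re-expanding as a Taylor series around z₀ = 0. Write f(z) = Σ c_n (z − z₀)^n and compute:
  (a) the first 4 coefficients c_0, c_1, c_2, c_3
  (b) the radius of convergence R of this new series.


Let w = z − z₀, so z = z₀ + w.
Then 4 − z = 4 − (z₀ + w) = (4 − z₀) − w = 4 − w.
f(z) = 1/(4 − w)^2 = (1/(4)^2) · (1 − w/(4))^{−2}.
By the binomial series (1−u)^{−2} = Σ_{n≥0} C(n+1, 1) u^n for |u|<1, with u = w/(4):
  c_n = C(n+1, 1) / (4)^(n+2).
  c_0 = 1/(4)^2 = 1/16.
  c_1 = 2/(4)^3 = 1/32.
  c_2 = 3/(4)^4 = 3/256.
  c_3 = 4/(4)^5 = 1/256.
The series is valid for |w/d| < 1, i.e. |z − z₀| < |d|.
Radius of convergence: R = |4 − z₀| = |4| = 4 (distance from z₀ to the singularity z = 4).

c_0 = 1/16, c_1 = 1/32, c_2 = 3/256, c_3 = 1/256; R = 4.


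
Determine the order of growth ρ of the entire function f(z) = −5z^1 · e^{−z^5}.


M(r) = max_{|z|=r} |-5|·|z|^1·|e^{−z^5}| = 5·r^1 · e^{1r^5} (the factors attain their maxima compatibly on |z|=r). Then log M(r) = log 5 + 1·log r + 1r^5, dominated by the last term, so log log M(r) ~ 5·log r. The polynomial factor -5z^1 contributes only a log r term and does not affect the order. ρ = 5.
Therefore ρ = 5.

Order ρ = 5.


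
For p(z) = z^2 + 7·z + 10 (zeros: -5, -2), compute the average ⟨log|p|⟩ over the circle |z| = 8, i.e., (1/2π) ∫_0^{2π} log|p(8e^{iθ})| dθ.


Zeros: -5, -2; r = 8.
Inside |z| < r: -5, -2. Outside (|z| ≥ r): ∅.
p(0) = 10, so log|p(0)| = log(10) = 2.3026.
Apply Jensen: I(r) = log|p(0)| + Σ_k log(r/|z_k|), summed over zeros inside |z| < r.
  log(r/|z_k|) for z_k = -5: log(8/5) = 0.4700
  log(r/|z_k|) for z_k = -2: log(8/2) = 1.3863
Sum over inside zeros: 1.8563.
I(r) = log|p(0)| + (inside sum) = 2.3026 + 1.8563 = 4.1589.
Closed form (all zeros inside, monic): I(r) = n·log(r) = 2·log(8) = 4.1589. ✓

I(r) ≈ 4.1589.


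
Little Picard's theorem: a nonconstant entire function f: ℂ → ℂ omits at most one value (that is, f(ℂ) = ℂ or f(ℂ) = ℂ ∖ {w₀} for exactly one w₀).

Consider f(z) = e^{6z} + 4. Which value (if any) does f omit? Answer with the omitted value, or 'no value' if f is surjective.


Little Picard bounds the complement of f(ℂ) to at most one point.
e^{6z} is never zero on ℂ, so 1·e^{6z} takes every value in ℂ ∖ {0}. Adding 4 shifts the range to ℂ ∖ {4}. Thus f omits exactly the value 4.

Omitted value: 4.


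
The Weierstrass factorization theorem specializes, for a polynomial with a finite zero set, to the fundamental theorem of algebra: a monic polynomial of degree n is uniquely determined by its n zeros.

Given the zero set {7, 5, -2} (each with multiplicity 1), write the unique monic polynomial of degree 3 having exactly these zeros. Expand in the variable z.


The polynomial is p(z) = ∏_{α ∈ S} (z − α), where S = {7, 5, -2}.
Expanding the product yields: p(z) = z^3 -10·z^2 + 11·z + 70.
The resulting polynomial has degree 3 and real coefficients as required.

p(z) = z^3 -10·z^2 + 11·z + 70.


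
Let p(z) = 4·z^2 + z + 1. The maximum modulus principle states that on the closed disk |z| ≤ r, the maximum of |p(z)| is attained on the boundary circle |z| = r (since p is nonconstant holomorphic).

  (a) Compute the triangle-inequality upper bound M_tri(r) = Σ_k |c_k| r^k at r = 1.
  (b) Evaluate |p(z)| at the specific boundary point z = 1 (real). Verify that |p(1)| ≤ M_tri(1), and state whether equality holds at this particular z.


Coefficients: c_0 = 1, c_1 = 1, c_2 = 4. Radius r = 1.
Part (a). Triangle bound: M_tri(r) = Σ_k |c_k| r^k
  = |1|·1^0 + |1|·1^1 + |4|·1^2
  = 1 + 1 + 4 = 6.
This bounds M(r) := max_{|z|=r} |p(z)| from above; equality holds iff all terms c_k z^k can be made to align in phase at a single z on |z|=r.
Part (b). At z = 1 (real, on the circle |z| = r):
  p(1) = (1)·1^0 + (1)·1^1 + (4)·1^2 = 6.
  |p(1)| = 6.
Since all nonzero coefficients share the same sign, |p(1)| = 6 = M_tri(1); the triangle bound is attained at z = 1, so in fact M(r) = 6.

M_tri(1) = 6; |p(1)| = 6; equality at z=1: yes.


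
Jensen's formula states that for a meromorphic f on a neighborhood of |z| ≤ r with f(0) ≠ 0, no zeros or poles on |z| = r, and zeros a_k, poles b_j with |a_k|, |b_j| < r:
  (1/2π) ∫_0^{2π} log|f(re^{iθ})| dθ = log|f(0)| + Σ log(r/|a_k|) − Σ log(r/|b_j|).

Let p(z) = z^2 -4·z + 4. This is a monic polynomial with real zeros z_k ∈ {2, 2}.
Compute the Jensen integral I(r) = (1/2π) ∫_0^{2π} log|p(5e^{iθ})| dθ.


Zeros: 2, 2; r = 5.
Inside |z| < r: 2, 2. Outside (|z| ≥ r): ∅.
p(0) = 4, so log|p(0)| = log(4) = 1.3863.
Apply Jensen: I(r) = log|p(0)| + Σ_k log(r/|z_k|), summed over zeros inside |z| < r.
  log(r/|z_k|) for z_k = 2: log(5/2) = 0.9163
  log(r/|z_k|) for z_k = 2: log(5/2) = 0.9163
Sum over inside zeros: 1.8326.
I(r) = log|p(0)| + (inside sum) = 1.3863 + 1.8326 = 3.2189.
Closed form (all zeros inside, monic): I(r) = n·log(r) = 2·log(5) = 3.2189. ✓

I(r) ≈ 3.2189.


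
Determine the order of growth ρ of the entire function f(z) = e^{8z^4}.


|e^{8z^4}| = e^{Re(8·z^4) + 0} ≤ e^{8|z|^4 + 0} = e^{8r^4 + 0} on |z| = r, so ρ ≤ 4. Choosing z on |z|=r so that 8·z^4 is real positive (always possible by picking arg z appropriately) gives |f(z)| = e^{8r^4 + 0}, matching the bound. The additive constant 0 does not affect log log M(r) ~ 4·log r. Hence ρ = 4.
Therefore ρ = 4.

Order ρ = 4.


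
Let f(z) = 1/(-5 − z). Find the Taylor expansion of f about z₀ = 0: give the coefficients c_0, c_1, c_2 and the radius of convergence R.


Let w = z − z₀, so z = z₀ + w.
Then -5 − z = -5 − (z₀ + w) = (-5 − z₀) − w = -5 − w.
f(z) = 1/(-5 − w) = (1/(-5)) · 1/(1 − w/(-5)) = Σ_{n≥0} w^n / (-5)^(n+1).
So c_n = 1/(-5)^(n+1):
  c_0 = 1/(-5)^1 = -1/5.
  c_1 = 1/(-5)^2 = 1/25.
  c_2 = 1/(-5)^3 = -1/125.
The series is valid for |w/d| < 1, i.e. |z − z₀| < |d|.
Radius of convergence: R = |-5 − z₀| = |-5| = 5 (distance from z₀ to the singularity z = -5).

c_0 = -1/5, c_1 = 1/25, c_2 = -1/125; R = 5.


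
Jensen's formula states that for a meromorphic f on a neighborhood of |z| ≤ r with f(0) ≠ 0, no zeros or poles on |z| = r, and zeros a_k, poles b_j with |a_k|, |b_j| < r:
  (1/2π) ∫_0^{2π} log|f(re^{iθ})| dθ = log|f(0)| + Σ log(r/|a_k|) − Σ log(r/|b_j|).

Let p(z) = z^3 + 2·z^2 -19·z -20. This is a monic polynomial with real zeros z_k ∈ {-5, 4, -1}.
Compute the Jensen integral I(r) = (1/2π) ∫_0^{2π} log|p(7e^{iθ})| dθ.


Zeros: -5, -1, 4; r = 7.
Inside |z| < r: -5, -1, 4. Outside (|z| ≥ r): ∅.
p(0) = -20, so log|p(0)| = log(20) = 2.9957.
Apply Jensen: I(r) = log|p(0)| + Σ_k log(r/|z_k|), summed over zeros inside |z| < r.
  log(r/|z_k|) for z_k = -5: log(7/5) = 0.3365
  log(r/|z_k|) for z_k = 4: log(7/4) = 0.5596
  log(r/|z_k|) for z_k = -1: log(7/1) = 1.9459
Sum over inside zeros: 2.8420.
I(r) = log|p(0)| + (inside sum) = 2.9957 + 2.8420 = 5.8377.
Closed form (all zeros inside, monic): I(r) = n·log(r) = 3·log(7) = 5.8377. ✓

I(r) ≈ 5.8377.


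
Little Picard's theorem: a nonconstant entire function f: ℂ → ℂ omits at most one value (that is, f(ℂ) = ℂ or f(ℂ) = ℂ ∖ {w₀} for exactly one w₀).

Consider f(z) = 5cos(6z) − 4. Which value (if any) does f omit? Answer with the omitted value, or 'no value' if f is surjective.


Little Picard bounds the complement of f(ℂ) to at most one point.
cos is entire and surjective onto ℂ: for every w ∈ ℂ, cos(ζ) = w has a solution ζ ∈ ℂ (e.g., via the complex inverse arccos). With ζ = 6z this gives z = ζ/(6). Then 5·cos(6z) takes every value in 5·ℂ = ℂ, and adding -4 is a bijection of ℂ. So f is surjective and omits no value. (Note: only on the real line is cos bounded by [−1, 1].)

Omitted value: no value.


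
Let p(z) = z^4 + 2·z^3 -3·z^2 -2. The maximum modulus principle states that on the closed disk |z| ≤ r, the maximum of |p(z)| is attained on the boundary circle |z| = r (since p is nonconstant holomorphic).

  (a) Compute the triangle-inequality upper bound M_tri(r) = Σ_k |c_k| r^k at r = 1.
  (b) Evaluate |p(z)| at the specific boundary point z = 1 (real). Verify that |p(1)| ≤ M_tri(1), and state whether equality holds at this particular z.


Coefficients: c_0 = -2, c_1 = 0, c_2 = -3, c_3 = 2, c_4 = 1. Radius r = 1.
Part (a). Triangle bound: M_tri(r) = Σ_k |c_k| r^k
  = |-2|·1^0 + |0|·1^1 + |-3|·1^2 + |2|·1^3 + |1|·1^4
  = 2 + 0 + 3 + 2 + 1 = 8.
This bounds M(r) := max_{|z|=r} |p(z)| from above; equality holds iff all terms c_k z^k can be made to align in phase at a single z on |z|=r.
Part (b). At z = 1 (real, on the circle |z| = r):
  p(1) = (-2)·1^0 + (0)·1^1 + (-3)·1^2 + (2)·1^3 + (1)·1^4 = -2.
  |p(1)| = 2.
Check: |p(1)| = 2 ≤ 8 = M_tri(1). ✓ Equality does not hold at z = 1 (the coefficients have mixed signs, so the terms do not all align in phase there).

M_tri(1) = 8; |p(1)| = 2; equality at z=1: no.


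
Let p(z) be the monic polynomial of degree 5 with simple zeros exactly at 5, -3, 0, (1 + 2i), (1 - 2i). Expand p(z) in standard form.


The polynomial is p(z) = ∏_{α ∈ S} (z − α), where S = {5, -3, 0, (1 + 2i), (1 - 2i)}.
Expanding the product yields: p(z) = z^5 -4·z^4 -6·z^3 + 20·z^2 -75·z.
Note conjugate pairs combine to real quadratics: (z − (1+2i))(z − (1−2i)) = z² − 2z + 5.
The resulting polynomial has degree 5 and real coefficients as required.

p(z) = z^5 -4·z^4 -6·z^3 + 20·z^2 -75·z.


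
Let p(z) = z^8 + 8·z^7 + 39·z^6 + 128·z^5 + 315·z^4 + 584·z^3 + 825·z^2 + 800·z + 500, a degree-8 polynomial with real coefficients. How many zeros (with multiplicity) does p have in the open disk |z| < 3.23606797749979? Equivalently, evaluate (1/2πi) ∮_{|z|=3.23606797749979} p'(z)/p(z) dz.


The zeros of p are: (-1 + 2i), (-1 - 2i), (-2 + 1i), (-2 - 1i), (-1 + 2i), (-1 - 2i), (0 + 2i), (0 - 2i).
Their magnitudes are: 2.236, 2.236, 2.236, 2.236, 2.236, 2.236, 2, 2.
Zeros with |z| < R = 3.23606797749979: (-1 + 2i), (-1 - 2i), (-2 + 1i), (-2 - 1i), (-1 + 2i), (-1 - 2i), (0 + 2i), (0 - 2i).
Count = 8.
By the argument principle, (1/2πi) ∮_{|z|=R} p'(z)/p(z) dz equals exactly this count.

Number of zeros inside |z| < 3.23606797749979: 8.
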